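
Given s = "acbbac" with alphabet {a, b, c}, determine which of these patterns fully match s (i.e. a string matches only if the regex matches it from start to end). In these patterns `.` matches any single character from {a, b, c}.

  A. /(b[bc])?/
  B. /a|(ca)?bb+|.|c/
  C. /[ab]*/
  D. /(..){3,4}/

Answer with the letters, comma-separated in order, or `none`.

D

A → no match
B → no match
C → no match
D → match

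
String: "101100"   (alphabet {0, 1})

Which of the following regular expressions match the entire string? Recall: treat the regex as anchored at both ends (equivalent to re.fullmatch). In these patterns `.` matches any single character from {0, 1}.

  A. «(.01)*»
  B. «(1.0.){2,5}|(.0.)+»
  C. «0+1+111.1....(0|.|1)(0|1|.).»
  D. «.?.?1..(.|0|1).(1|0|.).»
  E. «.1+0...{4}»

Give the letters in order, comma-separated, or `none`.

B

A → no match
B → match
C → no match — must start with "0"
D → no match
E → no match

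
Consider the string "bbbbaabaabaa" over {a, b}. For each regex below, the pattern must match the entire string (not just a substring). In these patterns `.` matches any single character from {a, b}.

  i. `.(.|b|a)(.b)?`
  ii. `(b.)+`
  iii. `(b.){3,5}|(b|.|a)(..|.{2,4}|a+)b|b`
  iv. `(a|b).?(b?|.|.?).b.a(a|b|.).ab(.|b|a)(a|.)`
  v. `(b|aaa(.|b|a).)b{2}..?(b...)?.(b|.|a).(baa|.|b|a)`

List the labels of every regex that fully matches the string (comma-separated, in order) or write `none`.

iv

i → no match
ii → no match
iii → no match
iv → match
v → no match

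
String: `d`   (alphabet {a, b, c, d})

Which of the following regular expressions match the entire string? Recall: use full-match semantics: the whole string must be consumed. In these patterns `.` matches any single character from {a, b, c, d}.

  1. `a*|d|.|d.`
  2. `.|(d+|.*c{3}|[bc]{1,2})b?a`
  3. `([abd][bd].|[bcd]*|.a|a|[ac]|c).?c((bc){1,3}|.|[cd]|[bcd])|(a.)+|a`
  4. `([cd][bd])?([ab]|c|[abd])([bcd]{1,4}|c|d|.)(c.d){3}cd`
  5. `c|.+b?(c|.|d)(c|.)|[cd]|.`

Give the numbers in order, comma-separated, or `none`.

1 → match
2 → match
3 → no match
4 → no match — must end with `dcd`
5 → match

1, 2, 5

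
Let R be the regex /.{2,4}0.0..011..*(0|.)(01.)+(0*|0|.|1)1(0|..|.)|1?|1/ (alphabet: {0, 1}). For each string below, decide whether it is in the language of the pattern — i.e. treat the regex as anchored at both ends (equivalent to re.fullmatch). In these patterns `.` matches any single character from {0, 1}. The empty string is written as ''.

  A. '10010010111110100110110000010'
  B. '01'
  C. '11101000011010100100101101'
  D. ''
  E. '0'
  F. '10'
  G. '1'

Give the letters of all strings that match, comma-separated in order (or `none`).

A, C, D, G

A → match
B → no match
C → match
D → match
E → no match
F → no match
G → match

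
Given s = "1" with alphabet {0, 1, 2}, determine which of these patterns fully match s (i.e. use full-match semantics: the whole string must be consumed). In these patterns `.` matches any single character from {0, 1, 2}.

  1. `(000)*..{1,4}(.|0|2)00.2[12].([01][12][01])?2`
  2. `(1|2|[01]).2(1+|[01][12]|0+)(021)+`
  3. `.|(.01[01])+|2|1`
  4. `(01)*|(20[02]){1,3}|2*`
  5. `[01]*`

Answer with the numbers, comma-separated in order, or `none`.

3, 5

1 → no match — must end with "2"
2 → no match — must end with "021"
3 → match
4 → no match
5 → match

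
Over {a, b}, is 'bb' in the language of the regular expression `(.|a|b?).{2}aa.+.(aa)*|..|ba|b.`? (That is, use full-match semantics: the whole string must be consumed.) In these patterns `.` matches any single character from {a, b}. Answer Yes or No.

Yes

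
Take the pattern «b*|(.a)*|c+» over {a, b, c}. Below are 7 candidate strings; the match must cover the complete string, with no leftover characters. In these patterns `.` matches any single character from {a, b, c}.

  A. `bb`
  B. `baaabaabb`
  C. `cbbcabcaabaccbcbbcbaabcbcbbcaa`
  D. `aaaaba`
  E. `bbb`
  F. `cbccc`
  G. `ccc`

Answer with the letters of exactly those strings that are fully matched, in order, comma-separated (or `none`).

A, D, E, G

A → match
B → no match
C → no match
D → match
E → match
F → no match
G → match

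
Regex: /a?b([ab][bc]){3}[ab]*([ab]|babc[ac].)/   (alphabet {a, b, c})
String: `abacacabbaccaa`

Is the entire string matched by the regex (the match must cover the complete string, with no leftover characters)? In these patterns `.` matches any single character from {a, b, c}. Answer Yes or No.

No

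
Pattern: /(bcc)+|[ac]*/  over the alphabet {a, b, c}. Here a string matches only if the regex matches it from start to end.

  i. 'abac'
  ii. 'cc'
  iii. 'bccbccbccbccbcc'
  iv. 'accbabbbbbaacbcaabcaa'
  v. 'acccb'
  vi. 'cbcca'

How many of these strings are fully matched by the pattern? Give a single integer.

2

i → no match
ii → match
iii → match
iv → no match
v → no match
vi → no match
Total matched: 2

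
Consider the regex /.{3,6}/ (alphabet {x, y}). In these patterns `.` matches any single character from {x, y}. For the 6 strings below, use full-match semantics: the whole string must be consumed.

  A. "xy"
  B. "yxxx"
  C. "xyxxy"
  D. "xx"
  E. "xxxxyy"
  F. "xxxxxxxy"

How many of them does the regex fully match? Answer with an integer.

3

A → no match
B → match
C → match
D → no match
E → match
F → no match
Total matched: 3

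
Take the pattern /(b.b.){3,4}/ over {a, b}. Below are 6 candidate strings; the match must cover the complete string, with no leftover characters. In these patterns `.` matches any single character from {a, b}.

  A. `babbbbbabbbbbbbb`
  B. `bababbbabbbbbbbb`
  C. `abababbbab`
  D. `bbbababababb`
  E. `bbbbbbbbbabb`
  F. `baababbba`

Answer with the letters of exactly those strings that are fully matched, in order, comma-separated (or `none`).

A → match
B → match
C. `abababbbab` → no match — must start with `b`
D. `bbbababababb` → match
E. `bbbbbbbbbabb` → match
F. `baababbba` → no match

A, B, D, E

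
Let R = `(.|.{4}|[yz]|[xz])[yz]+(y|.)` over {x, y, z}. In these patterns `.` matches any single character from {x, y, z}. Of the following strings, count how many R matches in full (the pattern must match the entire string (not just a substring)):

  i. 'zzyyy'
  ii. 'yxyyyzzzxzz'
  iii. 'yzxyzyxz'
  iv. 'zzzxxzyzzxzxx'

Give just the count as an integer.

i. 'zzyyy' → match
ii. 'yxyyyzzzxzz' → no match
iii. 'yzxyzyxz' → no match
iv → no match
Total matched: 1

1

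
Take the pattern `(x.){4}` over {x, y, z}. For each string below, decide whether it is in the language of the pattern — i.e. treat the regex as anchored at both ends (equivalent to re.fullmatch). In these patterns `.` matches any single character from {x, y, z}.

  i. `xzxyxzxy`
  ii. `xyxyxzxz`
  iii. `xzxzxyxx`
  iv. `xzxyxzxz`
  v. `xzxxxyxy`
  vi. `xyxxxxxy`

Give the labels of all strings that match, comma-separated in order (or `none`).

i, ii, iii, iv, v, vi

i → match
ii → match
iii → match
iv → match
v → match
vi → match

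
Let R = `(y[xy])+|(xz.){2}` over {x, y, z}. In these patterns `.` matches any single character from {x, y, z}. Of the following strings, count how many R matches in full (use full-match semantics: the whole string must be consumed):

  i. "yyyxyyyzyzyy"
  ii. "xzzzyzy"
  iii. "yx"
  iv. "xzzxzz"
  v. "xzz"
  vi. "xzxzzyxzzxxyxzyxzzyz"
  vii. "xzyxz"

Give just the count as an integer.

i. "yyyxyyyzyzyy" → no match
ii. "xzzzyzy" → no match
iii. "yx" → match
iv. "xzzxzz" → match
v. "xzz" → no match
vi → no match
vii. "xzyxz" → no match
Total matched: 2

2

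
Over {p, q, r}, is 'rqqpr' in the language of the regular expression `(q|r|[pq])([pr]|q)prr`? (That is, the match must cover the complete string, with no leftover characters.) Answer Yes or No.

No

Every match must end with 'prr', but 'rqqpr' does not.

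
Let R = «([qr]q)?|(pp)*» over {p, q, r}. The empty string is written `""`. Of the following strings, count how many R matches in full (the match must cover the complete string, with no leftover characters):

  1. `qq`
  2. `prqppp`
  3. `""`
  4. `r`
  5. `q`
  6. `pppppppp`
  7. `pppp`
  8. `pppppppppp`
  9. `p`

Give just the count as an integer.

5

1. `qq` → match
2. `prqppp` → no match
3. `""` → match
4. `r` → no match
5. `q` → no match
6. `pppppppp` → match
7. `pppp` → match
8. `pppppppppp` → match
9. `p` → no match
Total matched: 5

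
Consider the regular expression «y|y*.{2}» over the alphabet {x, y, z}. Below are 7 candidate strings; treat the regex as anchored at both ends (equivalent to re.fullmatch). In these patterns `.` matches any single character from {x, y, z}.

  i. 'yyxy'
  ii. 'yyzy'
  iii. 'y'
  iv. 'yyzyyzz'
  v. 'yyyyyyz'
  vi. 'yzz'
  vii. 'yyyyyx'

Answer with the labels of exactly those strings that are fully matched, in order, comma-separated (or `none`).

i. 'yyxy' → match
ii. 'yyzy' → match
iii. 'y' → match
iv. 'yyzyyzz' → no match
v. 'yyyyyyz' → match
vi. 'yzz' → match
vii. 'yyyyyx' → match

i, ii, iii, v, vi, vii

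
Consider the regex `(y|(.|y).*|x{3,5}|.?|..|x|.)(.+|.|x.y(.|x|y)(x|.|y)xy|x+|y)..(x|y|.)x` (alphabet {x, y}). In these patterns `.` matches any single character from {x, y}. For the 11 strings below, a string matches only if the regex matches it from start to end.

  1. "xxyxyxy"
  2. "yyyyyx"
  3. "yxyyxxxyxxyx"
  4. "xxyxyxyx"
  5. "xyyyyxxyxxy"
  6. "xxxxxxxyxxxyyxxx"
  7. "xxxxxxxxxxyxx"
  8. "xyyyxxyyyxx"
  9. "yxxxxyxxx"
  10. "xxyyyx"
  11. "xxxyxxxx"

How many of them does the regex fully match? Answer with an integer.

1. "xxyxyxy" → no match — must end with "x"
2. "yyyyyx" → match
3. "yxyyxxxyxxyx" → match
4. "xxyxyxyx" → match
5. "xyyyyxxyxxy" → no match — must end with "x"
6 → match
7 → match
8. "xyyyxxyyyxx" → match
9. "yxxxxyxxx" → match
10. "xxyyyx" → match
11. "xxxyxxxx" → match
Total matched: 9

9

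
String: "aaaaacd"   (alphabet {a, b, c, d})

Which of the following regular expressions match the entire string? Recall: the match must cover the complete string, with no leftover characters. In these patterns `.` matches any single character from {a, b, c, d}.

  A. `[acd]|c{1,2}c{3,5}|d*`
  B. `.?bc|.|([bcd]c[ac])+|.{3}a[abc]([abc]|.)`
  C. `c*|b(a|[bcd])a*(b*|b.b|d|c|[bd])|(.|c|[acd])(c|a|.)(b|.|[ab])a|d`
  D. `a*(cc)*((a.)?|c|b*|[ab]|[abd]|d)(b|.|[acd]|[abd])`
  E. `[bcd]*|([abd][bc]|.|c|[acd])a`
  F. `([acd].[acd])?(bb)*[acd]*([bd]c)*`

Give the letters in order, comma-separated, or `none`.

A → no match
B → no match
C → no match
D → match
E → no match
F → match

D, F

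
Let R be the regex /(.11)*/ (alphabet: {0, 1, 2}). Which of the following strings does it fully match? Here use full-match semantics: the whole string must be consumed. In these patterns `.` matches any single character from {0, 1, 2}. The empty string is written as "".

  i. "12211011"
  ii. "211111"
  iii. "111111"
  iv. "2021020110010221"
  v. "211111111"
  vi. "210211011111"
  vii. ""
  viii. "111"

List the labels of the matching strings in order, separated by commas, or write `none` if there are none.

i → no match
ii → match
iii → match
iv → no match
v → match
vi → no match
vii → match
viii → match

ii, iii, v, vii, viii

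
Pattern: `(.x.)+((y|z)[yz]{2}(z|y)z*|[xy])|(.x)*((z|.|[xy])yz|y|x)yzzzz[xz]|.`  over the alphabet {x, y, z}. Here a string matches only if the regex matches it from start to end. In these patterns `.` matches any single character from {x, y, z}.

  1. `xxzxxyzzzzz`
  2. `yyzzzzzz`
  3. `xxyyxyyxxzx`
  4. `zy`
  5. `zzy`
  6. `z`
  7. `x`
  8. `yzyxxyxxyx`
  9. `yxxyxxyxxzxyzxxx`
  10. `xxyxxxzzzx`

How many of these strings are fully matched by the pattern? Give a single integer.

4

1 → match
2 → no match
3 → no match
4 → no match
5 → no match
6 → match
7 → match
8 → no match
9 → match
10 → no match
Total matched: 4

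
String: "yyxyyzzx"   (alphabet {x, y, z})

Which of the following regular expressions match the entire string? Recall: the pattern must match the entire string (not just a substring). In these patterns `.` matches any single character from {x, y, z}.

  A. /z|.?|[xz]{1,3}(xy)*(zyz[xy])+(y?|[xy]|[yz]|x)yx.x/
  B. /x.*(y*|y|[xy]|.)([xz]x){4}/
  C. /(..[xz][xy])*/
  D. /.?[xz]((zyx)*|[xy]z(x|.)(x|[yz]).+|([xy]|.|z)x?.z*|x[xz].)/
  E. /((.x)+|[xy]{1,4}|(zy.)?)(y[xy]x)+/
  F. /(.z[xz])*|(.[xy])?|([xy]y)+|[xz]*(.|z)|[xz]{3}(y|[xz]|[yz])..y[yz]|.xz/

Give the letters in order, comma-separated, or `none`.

C

A → no match
B → no match — must start with "x"
C → match
D → no match
E → no match
F → no match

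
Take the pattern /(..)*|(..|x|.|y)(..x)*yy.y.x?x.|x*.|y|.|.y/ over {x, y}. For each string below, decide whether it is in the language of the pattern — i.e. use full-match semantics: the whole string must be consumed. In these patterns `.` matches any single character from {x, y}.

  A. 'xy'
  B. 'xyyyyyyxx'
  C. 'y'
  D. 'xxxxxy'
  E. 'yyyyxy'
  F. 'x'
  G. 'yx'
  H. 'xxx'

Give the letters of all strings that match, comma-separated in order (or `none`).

A. 'xy' → match
B. 'xyyyyyyxx' → match
C. 'y' → match
D. 'xxxxxy' → match
E. 'yyyyxy' → match
F. 'x' → match
G. 'yx' → match
H. 'xxx' → match

A, B, C, D, E, F, G, H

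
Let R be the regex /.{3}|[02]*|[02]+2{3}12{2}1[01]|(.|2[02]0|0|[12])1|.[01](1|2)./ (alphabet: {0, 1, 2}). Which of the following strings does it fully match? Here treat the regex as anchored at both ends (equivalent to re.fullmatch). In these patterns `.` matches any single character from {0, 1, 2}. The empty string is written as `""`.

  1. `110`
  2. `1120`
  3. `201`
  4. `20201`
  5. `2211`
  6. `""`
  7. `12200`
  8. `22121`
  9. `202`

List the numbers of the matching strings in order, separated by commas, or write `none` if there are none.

1, 2, 3, 6, 9

1. `110` → match
2. `1120` → match
3. `201` → match
4. `20201` → no match
5. `2211` → no match
6. `""` → match
7. `12200` → no match
8. `22121` → no match
9. `202` → match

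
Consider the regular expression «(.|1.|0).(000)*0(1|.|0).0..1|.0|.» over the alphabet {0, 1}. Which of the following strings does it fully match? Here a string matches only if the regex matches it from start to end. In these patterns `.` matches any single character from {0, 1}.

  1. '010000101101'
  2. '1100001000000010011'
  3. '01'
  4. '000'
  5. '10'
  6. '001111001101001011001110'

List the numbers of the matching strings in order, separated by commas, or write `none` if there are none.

1. '010000101101' → no match
2 → no match
3. '01' → no match
4. '000' → no match
5. '10' → match
6 → no match

5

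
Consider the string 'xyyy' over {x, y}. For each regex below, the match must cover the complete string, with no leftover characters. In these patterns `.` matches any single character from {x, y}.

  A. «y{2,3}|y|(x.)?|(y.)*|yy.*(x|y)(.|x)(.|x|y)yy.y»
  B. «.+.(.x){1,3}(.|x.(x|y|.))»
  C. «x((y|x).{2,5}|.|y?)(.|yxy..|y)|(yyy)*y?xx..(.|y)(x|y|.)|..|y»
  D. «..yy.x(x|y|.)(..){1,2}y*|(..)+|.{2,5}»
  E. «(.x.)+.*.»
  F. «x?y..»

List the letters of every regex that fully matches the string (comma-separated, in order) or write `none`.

A → no match
B → no match
C → no match
D → match
E → no match
F → match

D, F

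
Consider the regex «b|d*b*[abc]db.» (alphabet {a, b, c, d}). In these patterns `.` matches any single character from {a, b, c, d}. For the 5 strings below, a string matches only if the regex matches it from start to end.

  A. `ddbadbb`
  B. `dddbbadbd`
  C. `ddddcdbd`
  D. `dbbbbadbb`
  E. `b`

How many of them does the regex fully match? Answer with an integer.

A → match
B → match
C → match
D → match
E → match
Total matched: 5

5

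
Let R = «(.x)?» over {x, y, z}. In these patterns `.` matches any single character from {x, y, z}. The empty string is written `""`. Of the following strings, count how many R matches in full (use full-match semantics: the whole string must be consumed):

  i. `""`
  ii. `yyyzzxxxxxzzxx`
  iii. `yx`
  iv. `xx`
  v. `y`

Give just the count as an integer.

i. `""` → match
ii → no match
iii. `yx` → match
iv. `xx` → match
v. `y` → no match
Total matched: 3

3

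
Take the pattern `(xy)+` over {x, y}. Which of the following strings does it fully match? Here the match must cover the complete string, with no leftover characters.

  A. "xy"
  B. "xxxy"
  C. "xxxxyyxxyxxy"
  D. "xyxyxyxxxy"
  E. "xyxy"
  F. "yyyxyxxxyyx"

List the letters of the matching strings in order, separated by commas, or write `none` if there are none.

A. "xy" → match
B. "xxxy" → no match — must start with "xy"
C. "xxxxyyxxyxxy" → no match — must start with "xy"
D. "xyxyxyxxxy" → no match
E. "xyxy" → match
F. "yyyxyxxxyyx" → no match — must start with "xy"

A, E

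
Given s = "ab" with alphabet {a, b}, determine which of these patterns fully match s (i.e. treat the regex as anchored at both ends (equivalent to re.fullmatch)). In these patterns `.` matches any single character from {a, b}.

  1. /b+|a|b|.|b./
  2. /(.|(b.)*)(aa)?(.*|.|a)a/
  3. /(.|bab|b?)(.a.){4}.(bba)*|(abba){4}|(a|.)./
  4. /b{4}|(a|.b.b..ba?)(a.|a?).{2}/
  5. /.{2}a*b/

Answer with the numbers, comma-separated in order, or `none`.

1 → no match
2 → no match — must end with "a"
3 → match
4 → no match
5 → no match

3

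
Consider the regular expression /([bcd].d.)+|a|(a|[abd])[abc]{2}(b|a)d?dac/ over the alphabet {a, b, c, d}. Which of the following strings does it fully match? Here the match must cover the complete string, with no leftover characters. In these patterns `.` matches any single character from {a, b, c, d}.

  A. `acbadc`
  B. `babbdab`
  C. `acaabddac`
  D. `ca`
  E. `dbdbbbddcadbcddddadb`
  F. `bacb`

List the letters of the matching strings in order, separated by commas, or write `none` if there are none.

E

A → no match
B → no match
C → no match
D → no match
E → match
F → no match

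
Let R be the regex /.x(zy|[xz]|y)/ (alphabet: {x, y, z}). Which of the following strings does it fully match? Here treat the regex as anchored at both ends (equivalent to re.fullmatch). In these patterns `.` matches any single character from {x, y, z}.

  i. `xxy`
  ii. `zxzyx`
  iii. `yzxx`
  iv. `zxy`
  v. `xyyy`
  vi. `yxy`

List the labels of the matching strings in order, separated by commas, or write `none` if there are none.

i, iv, vi

i → match
ii → no match
iii → no match
iv → match
v → no match
vi → match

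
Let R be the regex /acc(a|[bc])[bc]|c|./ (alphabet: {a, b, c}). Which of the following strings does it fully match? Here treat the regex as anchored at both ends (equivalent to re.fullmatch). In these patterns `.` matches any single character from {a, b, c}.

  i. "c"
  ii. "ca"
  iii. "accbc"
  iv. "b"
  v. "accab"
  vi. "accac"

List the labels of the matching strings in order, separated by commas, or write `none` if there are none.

i, iii, iv, v, vi

i. "c" → match
ii. "ca" → no match
iii. "accbc" → match
iv. "b" → match
v. "accab" → match
vi. "accac" → match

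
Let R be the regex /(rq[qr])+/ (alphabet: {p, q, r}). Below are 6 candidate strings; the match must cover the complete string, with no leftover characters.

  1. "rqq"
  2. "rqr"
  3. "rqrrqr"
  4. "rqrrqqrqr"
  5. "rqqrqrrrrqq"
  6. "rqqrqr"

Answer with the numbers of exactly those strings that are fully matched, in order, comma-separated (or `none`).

1, 2, 3, 4, 6

1 → match
2 → match
3 → match
4 → match
5 → no match
6 → match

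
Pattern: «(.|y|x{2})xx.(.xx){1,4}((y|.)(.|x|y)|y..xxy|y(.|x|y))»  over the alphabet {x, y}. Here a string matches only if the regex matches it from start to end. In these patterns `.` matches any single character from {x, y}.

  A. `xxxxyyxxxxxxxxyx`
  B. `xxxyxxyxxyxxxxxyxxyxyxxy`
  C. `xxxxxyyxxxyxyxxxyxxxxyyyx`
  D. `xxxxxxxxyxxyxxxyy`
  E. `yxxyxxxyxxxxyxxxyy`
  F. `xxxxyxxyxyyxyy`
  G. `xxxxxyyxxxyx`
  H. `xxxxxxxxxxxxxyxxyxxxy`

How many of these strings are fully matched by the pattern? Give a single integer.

1

A → match
B → no match
C → no match
D → no match
E → no match
F → no match
G → no match
H → no match
Total matched: 1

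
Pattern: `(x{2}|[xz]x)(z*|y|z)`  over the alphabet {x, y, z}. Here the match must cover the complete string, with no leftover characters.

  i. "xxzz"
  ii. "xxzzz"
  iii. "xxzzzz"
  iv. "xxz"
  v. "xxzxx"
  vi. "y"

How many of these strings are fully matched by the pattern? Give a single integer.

i → match
ii → match
iii → match
iv → match
v → no match
vi → no match
Total matched: 4

4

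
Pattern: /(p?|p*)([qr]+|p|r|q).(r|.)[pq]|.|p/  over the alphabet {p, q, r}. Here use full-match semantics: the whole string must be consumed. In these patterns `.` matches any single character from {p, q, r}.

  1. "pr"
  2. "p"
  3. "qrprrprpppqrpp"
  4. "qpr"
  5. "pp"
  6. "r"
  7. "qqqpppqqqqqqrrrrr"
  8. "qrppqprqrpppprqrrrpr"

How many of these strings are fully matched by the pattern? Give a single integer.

2

1 → no match
2 → match
3 → no match
4 → no match
5 → no match
6 → match
7 → no match
8 → no match
Total matched: 2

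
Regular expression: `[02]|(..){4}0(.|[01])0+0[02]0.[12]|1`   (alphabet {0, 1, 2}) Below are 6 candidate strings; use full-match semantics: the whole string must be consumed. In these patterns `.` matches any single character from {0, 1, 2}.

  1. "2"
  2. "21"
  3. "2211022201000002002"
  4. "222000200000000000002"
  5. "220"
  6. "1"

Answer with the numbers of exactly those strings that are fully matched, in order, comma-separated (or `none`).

1 → match
2 → no match
3 → match
4 → match
5 → no match
6 → match

1, 3, 4, 6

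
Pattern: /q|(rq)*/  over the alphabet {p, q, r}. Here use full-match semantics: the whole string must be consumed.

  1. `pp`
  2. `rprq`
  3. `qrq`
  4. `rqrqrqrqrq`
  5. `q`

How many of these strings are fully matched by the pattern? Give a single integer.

1. `pp` → no match
2. `rprq` → no match
3. `qrq` → no match
4. `rqrqrqrqrq` → match
5. `q` → match
Total matched: 2

2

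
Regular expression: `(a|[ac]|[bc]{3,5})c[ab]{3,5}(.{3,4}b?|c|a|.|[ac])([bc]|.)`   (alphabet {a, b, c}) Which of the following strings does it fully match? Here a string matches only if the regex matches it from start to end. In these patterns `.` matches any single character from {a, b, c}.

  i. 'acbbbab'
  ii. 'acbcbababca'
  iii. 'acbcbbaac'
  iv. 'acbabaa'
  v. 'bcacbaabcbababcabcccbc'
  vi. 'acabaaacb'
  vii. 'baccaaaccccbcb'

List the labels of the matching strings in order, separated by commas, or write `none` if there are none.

i. 'acbbbab' → match
ii. 'acbcbababca' → no match
iii. 'acbcbbaac' → no match
iv. 'acbabaa' → match
v → no match
vi. 'acabaaacb' → match
vii → no match

i, iv, vi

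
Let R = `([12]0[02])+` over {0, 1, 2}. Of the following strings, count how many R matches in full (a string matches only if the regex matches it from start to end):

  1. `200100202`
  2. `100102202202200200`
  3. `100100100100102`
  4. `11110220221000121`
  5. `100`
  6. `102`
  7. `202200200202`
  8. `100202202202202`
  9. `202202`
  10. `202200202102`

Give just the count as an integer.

9

1 → match
2 → match
3 → match
4 → no match
5 → match
6 → match
7 → match
8 → match
9 → match
10 → match
Total matched: 9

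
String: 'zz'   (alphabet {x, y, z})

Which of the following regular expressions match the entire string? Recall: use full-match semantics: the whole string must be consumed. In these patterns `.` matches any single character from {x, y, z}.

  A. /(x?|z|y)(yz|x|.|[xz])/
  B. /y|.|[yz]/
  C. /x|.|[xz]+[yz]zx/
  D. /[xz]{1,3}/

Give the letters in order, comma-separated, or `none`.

A → match
B → no match
C → no match
D → match

A, D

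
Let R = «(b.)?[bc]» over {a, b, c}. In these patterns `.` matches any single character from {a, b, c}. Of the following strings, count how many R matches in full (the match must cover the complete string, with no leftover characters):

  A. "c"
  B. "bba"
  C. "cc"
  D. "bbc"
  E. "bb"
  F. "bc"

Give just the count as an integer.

A → match
B → no match
C → no match
D → match
E → no match
F → no match
Total matched: 2

2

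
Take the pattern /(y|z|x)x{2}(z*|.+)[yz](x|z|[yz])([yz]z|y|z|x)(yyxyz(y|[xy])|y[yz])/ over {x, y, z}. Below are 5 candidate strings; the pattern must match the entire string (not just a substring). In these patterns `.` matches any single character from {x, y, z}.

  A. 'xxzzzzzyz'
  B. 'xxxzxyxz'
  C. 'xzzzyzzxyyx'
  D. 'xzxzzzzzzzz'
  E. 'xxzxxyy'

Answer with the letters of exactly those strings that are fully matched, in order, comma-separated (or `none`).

A → no match
B → no match
C → no match
D → no match
E → no match

none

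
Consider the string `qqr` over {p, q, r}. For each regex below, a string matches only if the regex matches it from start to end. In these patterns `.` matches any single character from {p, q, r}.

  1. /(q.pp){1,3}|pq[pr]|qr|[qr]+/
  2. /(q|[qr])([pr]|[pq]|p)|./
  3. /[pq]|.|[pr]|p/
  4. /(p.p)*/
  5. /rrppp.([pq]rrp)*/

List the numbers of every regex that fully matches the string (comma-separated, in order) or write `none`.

1

1 → match
2 → no match
3 → no match
4 → no match
5 → no match — must start with `rrppp`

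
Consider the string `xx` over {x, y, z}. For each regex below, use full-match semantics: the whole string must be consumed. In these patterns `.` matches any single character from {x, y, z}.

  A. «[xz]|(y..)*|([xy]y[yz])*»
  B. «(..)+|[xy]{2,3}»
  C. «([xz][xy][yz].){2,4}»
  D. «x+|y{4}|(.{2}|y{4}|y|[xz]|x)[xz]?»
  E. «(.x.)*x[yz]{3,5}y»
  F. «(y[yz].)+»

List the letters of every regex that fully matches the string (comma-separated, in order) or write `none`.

A → no match
B → match
C → no match
D → match
E → no match — must end with `y`
F → no match — must start with `y`

B, D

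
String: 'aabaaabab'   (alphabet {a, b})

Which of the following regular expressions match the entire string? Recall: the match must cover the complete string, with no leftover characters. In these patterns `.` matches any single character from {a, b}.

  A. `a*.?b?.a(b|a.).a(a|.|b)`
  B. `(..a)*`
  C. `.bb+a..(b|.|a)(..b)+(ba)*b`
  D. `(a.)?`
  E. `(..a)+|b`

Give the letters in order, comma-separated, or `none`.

A

A → match
B → no match
C → no match
D → no match
E → no match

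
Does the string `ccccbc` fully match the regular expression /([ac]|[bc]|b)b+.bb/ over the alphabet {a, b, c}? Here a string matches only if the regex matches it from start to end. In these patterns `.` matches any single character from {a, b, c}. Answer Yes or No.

Every match must end with `bb`, but `ccccbc` does not.

No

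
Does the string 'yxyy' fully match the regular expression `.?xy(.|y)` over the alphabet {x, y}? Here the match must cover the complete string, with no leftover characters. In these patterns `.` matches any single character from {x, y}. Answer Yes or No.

Yes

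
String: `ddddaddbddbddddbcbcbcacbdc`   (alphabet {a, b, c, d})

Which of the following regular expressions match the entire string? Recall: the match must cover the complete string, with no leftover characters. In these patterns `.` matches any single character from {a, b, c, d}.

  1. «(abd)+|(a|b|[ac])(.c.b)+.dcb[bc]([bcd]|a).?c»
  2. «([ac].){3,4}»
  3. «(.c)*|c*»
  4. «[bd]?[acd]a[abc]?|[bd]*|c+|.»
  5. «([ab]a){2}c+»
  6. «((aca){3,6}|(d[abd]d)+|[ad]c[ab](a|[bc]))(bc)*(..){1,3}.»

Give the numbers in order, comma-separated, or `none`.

6

1 → no match
2 → no match
3 → no match
4 → no match
5 → no match
6 → match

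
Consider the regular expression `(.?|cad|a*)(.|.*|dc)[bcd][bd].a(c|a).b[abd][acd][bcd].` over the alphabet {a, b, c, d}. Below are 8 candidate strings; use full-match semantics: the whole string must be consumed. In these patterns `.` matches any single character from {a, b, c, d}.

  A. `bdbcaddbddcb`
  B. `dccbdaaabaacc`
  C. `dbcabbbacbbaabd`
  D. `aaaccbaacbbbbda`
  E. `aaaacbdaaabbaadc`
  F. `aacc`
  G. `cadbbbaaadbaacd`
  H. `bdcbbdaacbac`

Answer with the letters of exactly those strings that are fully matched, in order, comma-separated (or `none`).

A → no match
B → match
C → match
D → no match
E → match
F → no match
G → match
H → no match

B, C, E, G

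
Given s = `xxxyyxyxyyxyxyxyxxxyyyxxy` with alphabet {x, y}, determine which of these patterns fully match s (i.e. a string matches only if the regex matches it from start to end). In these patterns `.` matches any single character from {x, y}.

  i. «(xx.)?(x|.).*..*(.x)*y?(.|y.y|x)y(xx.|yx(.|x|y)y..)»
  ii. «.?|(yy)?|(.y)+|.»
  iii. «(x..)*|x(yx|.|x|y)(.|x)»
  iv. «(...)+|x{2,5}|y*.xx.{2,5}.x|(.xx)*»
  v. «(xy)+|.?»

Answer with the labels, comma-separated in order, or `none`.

i

i → match
ii → no match
iii → no match
iv → no match
v → no match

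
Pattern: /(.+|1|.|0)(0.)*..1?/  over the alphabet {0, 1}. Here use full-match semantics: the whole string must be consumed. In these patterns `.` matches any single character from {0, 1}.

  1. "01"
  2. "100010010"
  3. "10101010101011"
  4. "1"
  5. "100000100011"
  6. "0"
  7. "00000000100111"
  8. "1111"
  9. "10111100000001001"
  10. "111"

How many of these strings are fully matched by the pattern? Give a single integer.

1 → no match
2 → match
3 → match
4 → no match
5 → match
6 → no match
7 → match
8 → match
9 → match
10 → match
Total matched: 7

7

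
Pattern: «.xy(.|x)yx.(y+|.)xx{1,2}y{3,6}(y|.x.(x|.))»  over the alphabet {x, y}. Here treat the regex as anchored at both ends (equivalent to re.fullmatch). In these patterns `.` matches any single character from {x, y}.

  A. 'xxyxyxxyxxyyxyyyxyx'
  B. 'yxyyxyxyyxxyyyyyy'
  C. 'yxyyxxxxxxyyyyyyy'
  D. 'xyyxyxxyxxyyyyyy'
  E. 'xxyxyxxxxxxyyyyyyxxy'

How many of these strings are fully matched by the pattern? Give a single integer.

A → no match
B → no match
C → no match
D → no match
E → match
Total matched: 1

1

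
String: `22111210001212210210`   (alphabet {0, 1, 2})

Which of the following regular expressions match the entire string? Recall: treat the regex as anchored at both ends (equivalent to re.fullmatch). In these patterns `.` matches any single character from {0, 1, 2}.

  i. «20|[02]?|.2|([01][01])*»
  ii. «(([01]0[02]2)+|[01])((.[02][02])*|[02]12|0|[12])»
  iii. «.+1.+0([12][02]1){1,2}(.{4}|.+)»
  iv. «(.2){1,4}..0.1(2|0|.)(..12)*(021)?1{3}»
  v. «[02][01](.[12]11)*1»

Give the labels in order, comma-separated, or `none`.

i → no match
ii → no match
iii → match
iv → no match — must end with `1`
v → no match — must end with `1`

iii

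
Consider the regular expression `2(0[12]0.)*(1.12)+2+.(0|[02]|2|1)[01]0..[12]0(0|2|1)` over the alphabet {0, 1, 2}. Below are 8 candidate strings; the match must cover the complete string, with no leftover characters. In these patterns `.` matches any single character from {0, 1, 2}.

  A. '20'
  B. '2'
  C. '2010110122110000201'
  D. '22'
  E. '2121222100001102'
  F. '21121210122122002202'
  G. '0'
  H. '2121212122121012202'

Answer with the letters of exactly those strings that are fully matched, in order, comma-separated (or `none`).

A → no match
B → no match
C → match
D → no match
E → match
F → no match
G → no match — must start with '2'
H → match

C, E, H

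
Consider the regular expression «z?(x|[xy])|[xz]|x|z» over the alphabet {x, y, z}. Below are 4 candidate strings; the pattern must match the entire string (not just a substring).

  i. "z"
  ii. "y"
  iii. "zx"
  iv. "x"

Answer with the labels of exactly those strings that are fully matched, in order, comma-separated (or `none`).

i, ii, iii, iv

i → match
ii → match
iii → match
iv → match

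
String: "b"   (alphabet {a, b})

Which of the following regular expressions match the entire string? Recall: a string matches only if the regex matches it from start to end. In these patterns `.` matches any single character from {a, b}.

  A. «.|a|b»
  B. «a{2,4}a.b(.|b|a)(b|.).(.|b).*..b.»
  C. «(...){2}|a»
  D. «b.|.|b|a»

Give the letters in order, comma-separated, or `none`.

A, D

A → match
B → no match — must start with "a"
C → no match
D → match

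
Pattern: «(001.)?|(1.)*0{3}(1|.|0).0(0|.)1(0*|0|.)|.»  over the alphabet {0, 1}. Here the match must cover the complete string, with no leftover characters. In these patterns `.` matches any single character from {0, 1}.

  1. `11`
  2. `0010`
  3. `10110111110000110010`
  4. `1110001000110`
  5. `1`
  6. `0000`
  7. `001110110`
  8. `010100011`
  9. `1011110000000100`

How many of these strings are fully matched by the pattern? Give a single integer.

3

1 → no match
2 → match
3 → no match
4 → no match
5 → match
6 → no match
7 → no match
8 → no match
9 → match
Total matched: 3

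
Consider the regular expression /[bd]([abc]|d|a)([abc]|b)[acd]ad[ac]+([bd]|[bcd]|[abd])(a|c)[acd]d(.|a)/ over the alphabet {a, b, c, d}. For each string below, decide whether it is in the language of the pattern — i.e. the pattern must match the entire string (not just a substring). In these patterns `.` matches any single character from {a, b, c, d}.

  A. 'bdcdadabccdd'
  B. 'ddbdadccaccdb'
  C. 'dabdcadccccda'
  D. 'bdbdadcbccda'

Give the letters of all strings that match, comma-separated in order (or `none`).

A → match
B → match
C → no match
D → match

A, B, D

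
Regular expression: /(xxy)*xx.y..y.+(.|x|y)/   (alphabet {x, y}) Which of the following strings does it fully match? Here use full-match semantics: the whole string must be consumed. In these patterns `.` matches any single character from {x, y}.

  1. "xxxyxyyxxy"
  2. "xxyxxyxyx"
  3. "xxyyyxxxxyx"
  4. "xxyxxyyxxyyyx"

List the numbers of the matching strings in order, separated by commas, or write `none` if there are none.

1. "xxxyxyyxxy" → match
2. "xxyxxyxyx" → no match
3. "xxyyyxxxxyx" → no match
4 → match

1, 4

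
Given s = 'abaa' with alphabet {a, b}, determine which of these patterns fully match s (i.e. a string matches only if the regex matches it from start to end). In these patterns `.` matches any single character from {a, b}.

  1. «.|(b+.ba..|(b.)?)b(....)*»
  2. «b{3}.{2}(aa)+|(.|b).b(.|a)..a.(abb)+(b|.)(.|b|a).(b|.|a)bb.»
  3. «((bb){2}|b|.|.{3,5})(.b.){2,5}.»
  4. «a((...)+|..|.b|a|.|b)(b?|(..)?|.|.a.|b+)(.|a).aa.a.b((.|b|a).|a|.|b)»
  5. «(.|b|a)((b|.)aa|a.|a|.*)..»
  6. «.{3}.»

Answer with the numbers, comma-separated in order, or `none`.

1 → no match
2 → no match
3 → no match
4 → no match
5 → match
6 → match

5, 6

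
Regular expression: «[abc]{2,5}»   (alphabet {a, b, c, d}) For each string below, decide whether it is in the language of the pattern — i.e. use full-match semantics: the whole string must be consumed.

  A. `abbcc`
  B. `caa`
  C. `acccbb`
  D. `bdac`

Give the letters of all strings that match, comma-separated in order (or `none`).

A, B

A → match
B → match
C → no match
D → no match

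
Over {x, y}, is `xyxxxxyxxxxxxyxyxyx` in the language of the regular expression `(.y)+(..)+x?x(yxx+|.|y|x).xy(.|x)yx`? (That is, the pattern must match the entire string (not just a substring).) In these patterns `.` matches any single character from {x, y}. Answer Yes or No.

Yes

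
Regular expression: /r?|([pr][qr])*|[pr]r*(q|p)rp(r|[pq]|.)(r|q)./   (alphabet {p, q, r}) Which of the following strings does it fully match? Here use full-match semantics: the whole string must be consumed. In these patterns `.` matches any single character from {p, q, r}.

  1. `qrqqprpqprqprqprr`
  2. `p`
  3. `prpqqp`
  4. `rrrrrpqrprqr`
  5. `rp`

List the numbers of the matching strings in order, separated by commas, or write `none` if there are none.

none

1 → no match
2 → no match
3 → no match
4 → no match
5 → no match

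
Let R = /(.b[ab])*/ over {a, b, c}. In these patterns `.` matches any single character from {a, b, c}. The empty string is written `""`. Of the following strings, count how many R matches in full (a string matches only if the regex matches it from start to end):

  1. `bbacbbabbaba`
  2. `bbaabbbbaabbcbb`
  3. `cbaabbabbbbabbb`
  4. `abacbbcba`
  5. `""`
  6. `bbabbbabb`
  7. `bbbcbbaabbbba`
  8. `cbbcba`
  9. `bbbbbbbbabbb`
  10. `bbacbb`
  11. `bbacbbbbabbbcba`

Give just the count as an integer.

1. `bbacbbabbaba` → match
2 → match
3 → match
4. `abacbbcba` → match
5. `""` → match
6. `bbabbbabb` → match
7 → no match
8. `cbbcba` → match
9. `bbbbbbbbabbb` → match
10. `bbacbb` → match
11 → match
Total matched: 10

10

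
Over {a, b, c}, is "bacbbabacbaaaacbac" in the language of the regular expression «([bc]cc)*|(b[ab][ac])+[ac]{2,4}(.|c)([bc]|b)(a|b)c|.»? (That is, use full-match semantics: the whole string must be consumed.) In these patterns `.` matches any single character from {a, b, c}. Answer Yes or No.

Yes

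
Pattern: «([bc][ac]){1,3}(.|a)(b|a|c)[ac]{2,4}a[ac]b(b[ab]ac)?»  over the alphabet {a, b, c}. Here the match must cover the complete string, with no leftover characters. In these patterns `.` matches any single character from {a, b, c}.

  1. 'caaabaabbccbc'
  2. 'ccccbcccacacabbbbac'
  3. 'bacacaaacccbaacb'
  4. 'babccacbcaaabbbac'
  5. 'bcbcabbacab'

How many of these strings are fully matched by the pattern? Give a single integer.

1 → no match
2 → no match
3 → no match
4 → match
5. 'bcbcabbacab' → no match
Total matched: 1

1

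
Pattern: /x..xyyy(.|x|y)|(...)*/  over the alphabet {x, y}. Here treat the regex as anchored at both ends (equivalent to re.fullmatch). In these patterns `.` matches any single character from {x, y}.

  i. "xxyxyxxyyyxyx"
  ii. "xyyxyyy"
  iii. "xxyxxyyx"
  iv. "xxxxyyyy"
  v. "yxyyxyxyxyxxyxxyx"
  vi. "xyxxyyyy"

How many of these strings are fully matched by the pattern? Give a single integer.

i → no match
ii. "xyyxyyy" → no match
iii. "xxyxxyyx" → no match
iv. "xxxxyyyy" → match
v → no match
vi. "xyxxyyyy" → match
Total matched: 2

2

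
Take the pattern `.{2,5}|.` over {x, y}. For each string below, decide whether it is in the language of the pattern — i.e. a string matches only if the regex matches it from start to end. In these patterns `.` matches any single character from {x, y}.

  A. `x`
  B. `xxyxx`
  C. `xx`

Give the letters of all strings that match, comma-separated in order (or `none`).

A, B, C

A → match
B → match
C → match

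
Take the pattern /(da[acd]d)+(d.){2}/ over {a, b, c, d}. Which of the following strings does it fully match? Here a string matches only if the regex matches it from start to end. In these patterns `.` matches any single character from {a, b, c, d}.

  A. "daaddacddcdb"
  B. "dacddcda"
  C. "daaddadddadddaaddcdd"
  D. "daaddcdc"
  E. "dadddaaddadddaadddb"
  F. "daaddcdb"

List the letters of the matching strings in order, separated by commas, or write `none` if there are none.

A, B, C, D, F

A. "daaddacddcdb" → match
B. "dacddcda" → match
C → match
D. "daaddcdc" → match
E → no match
F. "daaddcdb" → match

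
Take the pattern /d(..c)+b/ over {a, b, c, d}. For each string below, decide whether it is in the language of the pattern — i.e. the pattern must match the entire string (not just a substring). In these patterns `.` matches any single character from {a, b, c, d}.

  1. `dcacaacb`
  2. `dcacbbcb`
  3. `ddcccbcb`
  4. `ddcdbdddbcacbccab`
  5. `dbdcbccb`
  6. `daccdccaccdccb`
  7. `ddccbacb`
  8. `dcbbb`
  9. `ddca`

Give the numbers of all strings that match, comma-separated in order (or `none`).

1 → match
2 → match
3 → match
4 → no match — must end with `cb`
5 → match
6 → match
7 → match
8 → no match — must end with `cb`
9 → no match — must end with `cb`

1, 2, 3, 5, 6, 7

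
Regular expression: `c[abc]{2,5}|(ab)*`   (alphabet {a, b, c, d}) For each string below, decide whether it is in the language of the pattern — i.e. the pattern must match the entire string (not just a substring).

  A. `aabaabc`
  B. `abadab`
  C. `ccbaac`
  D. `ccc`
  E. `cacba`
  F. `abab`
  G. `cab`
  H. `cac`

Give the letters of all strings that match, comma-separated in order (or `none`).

A → no match
B → no match
C → match
D → match
E → match
F → match
G → match
H → match

C, D, E, F, G, H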